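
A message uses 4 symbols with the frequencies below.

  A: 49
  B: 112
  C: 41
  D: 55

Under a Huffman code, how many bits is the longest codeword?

3

Merge the two lowest-weight nodes at each step:
C(41) + A(49) → 90
D(55) + 90 → 145
B(112) + 145 → 257
The rarest symbols sit at the bottom; the longest codeword is 3 bits.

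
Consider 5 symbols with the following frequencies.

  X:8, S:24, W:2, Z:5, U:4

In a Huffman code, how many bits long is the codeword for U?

Huffman merges, smallest pair first:
merge W(2) and U(4): 6
merge Z(5) and 6: 11
merge X(8) and 11: 19
merge 19 and S(24): 43
U sits 4 levels below the root, so its codeword is 4 bits.

4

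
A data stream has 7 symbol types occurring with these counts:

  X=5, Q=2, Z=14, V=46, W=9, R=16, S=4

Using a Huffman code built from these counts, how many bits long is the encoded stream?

213

Merge the two smallest weights repeatedly:
Q(2) + S(4) → 6
X(5) + 6 → 11
W(9) + 11 → 20
Z(14) + R(16) → 30
20 + 30 → 50
V(46) + 50 → 96
Each symbol's bit-cost is frequency × depth; summing gives 213 bits (equivalently 6 + 11 + 20 + 30 + 50 + 96).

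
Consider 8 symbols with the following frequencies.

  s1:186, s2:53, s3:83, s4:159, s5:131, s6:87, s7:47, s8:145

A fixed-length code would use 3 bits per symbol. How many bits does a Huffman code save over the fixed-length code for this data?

Fixed-length: 3 bits × 891 symbols = 2673 bits.
Huffman merges:
merge s7(47) and s2(53): 100
merge s3(83) and s6(87): 170
merge 100 and s5(131): 231
merge s8(145) and s4(159): 304
merge 170 and s1(186): 356
merge 231 and 304: 535
merge 356 and 535: 891
Huffman total = 100 + 170 + 231 + 304 + 356 + 535 + 891 = 2587 bits.
Saving = 2673 − 2587 = 86 bits.

86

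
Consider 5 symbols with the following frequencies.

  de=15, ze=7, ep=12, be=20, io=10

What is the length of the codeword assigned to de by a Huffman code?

Huffman merges, smallest pair first:
ze(7) + io(10) → 17
ep(12) + de(15) → 27
17 + be(20) → 37
27 + 37 → 64
The subtree containing de is merged 2 times, so code length = 2.

2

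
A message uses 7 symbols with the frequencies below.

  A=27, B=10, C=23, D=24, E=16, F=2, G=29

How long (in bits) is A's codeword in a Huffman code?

Repeatedly merge the two smallest:
combine F(2), B(10) → 12
combine 12, E(16) → 28
combine C(23), D(24) → 47
combine A(27), 28 → 55
combine G(29), 47 → 76
combine 55, 76 → 131
A's leaf is at depth 2, giving a 2-bit codeword.

2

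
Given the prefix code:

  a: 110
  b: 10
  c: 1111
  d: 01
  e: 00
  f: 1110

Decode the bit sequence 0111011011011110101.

daaacdd

Read left to right; each codeword is recognised as soon as it completes (prefix code):
  01→d | 110→a | 110→a | 110→a | 1111→c | 01→d | 01→d
Decoded message: daaacdd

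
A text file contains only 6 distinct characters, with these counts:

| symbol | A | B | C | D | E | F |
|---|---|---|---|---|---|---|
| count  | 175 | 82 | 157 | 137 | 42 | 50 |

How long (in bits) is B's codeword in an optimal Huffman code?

3

Huffman merges, smallest pair first:
combine E(42), F(50) → 92
combine B(82), 92 → 174
combine D(137), C(157) → 294
combine 174, A(175) → 349
combine 294, 349 → 643
B sits 3 levels below the root, so its codeword is 3 bits.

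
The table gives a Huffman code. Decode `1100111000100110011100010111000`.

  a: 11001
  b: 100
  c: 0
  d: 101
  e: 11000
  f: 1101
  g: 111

Read left to right; each codeword is recognised as soon as it completes (prefix code):
  11001→a | 11000→e | 100→b | 11001→a | 11000→e | 101→d | 11000→e
Decoded message: aebaede

aebaede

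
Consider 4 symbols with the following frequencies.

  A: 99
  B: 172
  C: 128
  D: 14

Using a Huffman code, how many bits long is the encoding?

Merge the two smallest weights repeatedly:
merge D(14) and A(99): 113
merge 113 and C(128): 241
merge B(172) and 241: 413
Each symbol's bit-cost is frequency × depth; summing gives 767 bits (equivalently 113 + 241 + 413).

767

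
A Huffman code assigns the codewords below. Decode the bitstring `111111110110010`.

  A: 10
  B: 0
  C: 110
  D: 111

Read left to right; each codeword is recognised as soon as it completes (prefix code):
  111→D | 111→D | 110→C | 110→C | 0→B | 10→A
Decoded message: DDCCBA

DDCCBA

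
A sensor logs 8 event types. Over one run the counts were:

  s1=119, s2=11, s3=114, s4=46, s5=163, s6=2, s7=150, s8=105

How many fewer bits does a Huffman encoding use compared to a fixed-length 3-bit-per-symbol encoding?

Fixed-length: 3 bits × 710 symbols = 2130 bits.
Huffman merges:
combine s6(2), s2(11) → 13
combine 13, s4(46) → 59
combine 59, s8(105) → 164
combine s3(114), s1(119) → 233
combine s7(150), s5(163) → 313
combine 164, 233 → 397
combine 313, 397 → 710
Huffman total = 13 + 59 + 164 + 233 + 313 + 397 + 710 = 1889 bits.
Saving = 2130 − 1889 = 241 bits.

241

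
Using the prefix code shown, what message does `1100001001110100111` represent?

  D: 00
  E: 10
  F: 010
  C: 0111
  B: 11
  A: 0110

BDDECFC

Read left to right; each codeword is recognised as soon as it completes (prefix code):
  11→B | 00→D | 00→D | 10→E | 0111→C | 010→F | 0111→C
Decoded message: BDDECFC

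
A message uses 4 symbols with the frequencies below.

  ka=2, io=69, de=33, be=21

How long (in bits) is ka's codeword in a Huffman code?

Huffman merges, smallest pair first:
ka(2) + be(21) → 23
23 + de(33) → 56
56 + io(69) → 125
The subtree containing ka is merged 3 times, so code length = 3.

3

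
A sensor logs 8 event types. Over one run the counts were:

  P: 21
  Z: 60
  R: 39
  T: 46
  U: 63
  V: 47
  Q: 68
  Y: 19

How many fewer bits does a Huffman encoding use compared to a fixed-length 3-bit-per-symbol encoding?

28

Fixed-length: 3 bits × 363 symbols = 1089 bits.
Huffman merges:
Y(19) + P(21) → 40
R(39) + 40 → 79
T(46) + V(47) → 93
Z(60) + U(63) → 123
Q(68) + 79 → 147
93 + 123 → 216
147 + 216 → 363
Huffman total = 40 + 79 + 93 + 123 + 147 + 216 + 363 = 1061 bits.
Saving = 1089 − 1061 = 28 bits.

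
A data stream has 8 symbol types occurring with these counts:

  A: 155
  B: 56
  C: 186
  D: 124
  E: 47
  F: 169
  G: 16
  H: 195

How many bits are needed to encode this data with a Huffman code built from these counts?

2645

Merge the two smallest weights repeatedly:
G(16) + E(47) → 63
B(56) + 63 → 119
119 + D(124) → 243
A(155) + F(169) → 324
C(186) + H(195) → 381
243 + 324 → 567
381 + 567 → 948
Total encoded bits = sum of merged weights = 63 + 119 + 243 + 324 + 381 + 567 + 948 = 2645.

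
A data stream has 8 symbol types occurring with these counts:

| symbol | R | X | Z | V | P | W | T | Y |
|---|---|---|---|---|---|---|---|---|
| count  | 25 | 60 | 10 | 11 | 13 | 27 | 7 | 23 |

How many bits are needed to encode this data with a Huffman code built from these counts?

482

Build the Huffman tree bottom-up:
merge T(7) and Z(10): 17
merge V(11) and P(13): 24
merge 17 and Y(23): 40
merge 24 and R(25): 49
merge W(27) and 40: 67
merge 49 and X(60): 109
merge 67 and 109: 176
Total encoded bits = sum of merged weights = 17 + 24 + 40 + 49 + 67 + 109 + 176 = 482.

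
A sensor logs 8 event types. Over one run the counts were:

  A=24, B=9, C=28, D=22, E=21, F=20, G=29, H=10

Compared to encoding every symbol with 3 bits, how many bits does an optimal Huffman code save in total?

10

Fixed-length: 3 bits × 163 symbols = 489 bits.
Huffman merges:
combine B(9), H(10) → 19
combine 19, F(20) → 39
combine E(21), D(22) → 43
combine A(24), C(28) → 52
combine G(29), 39 → 68
combine 43, 52 → 95
combine 68, 95 → 163
Huffman total = 19 + 39 + 43 + 52 + 68 + 95 + 163 = 479 bits.
Saving = 489 − 479 = 10 bits.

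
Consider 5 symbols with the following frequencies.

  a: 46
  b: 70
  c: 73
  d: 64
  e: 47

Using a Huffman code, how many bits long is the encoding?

Merge the two smallest weights repeatedly:
merge a(46) and e(47): 93
merge d(64) and b(70): 134
merge c(73) and 93: 166
merge 134 and 166: 300
Total encoded bits = sum of merged weights = 93 + 134 + 166 + 300 = 693.

693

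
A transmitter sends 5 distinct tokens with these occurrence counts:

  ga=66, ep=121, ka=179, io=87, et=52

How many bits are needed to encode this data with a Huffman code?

1128

Merge the two smallest weights repeatedly:
combine et(52), ga(66) → 118
combine io(87), 118 → 205
combine ep(121), ka(179) → 300
combine 205, 300 → 505
The encoded length is the sum of every internal node's weight: 118 + 205 + 300 + 505 = 1128 bits.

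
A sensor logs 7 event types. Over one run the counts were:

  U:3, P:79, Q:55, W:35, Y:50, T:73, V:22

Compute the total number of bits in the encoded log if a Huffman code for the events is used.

Merge the two smallest weights repeatedly:
U(3) + V(22) → 25
25 + W(35) → 60
Y(50) + Q(55) → 105
60 + T(73) → 133
P(79) + 105 → 184
133 + 184 → 317
Total encoded bits = sum of merged weights = 25 + 60 + 105 + 133 + 184 + 317 = 824.

824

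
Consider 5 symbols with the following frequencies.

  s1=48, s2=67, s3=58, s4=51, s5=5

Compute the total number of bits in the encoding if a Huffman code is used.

511

Greedily combine the two least-frequent nodes:
s5(5) + s1(48) → 53
s4(51) + 53 → 104
s3(58) + s2(67) → 125
104 + 125 → 229
Total encoded bits = sum of merged weights = 53 + 104 + 125 + 229 = 511.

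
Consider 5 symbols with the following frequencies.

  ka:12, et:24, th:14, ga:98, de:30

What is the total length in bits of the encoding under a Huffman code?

Merge the two smallest weights repeatedly:
merge ka(12) and th(14): 26
merge et(24) and 26: 50
merge de(30) and 50: 80
merge 80 and ga(98): 178
Total encoded bits = sum of merged weights = 26 + 50 + 80 + 178 = 334.

334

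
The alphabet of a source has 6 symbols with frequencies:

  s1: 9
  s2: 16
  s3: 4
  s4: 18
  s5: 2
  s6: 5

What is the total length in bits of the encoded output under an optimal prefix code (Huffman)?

125

Greedily combine the two least-frequent nodes:
merge s5(2) and s3(4): 6
merge s6(5) and 6: 11
merge s1(9) and 11: 20
merge s2(16) and s4(18): 34
merge 20 and 34: 54
Each symbol's bit-cost is frequency × depth; summing gives 125 bits (equivalently 6 + 11 + 20 + 34 + 54).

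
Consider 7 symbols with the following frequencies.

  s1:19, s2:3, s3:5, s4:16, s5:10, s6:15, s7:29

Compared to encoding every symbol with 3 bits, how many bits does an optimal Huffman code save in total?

40

Fixed-length: 3 bits × 97 symbols = 291 bits.
Huffman merges:
combine s2(3), s3(5) → 8
combine 8, s5(10) → 18
combine s6(15), s4(16) → 31
combine 18, s1(19) → 37
combine s7(29), 31 → 60
combine 37, 60 → 97
Huffman total = 8 + 18 + 31 + 37 + 60 + 97 = 251 bits.
Saving = 291 − 251 = 40 bits.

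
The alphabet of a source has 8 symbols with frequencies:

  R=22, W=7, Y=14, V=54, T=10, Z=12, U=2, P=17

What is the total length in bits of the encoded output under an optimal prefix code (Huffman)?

Merge the two smallest weights repeatedly:
U(2) + W(7) → 9
9 + T(10) → 19
Z(12) + Y(14) → 26
P(17) + 19 → 36
R(22) + 26 → 48
36 + 48 → 84
V(54) + 84 → 138
Each symbol's bit-cost is frequency × depth; summing gives 360 bits (equivalently 9 + 19 + 26 + 36 + 48 + 84 + 138).

360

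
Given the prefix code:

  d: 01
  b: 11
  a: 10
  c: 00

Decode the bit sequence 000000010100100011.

Read left to right; each codeword is recognised as soon as it completes (prefix code):
  00→c | 00→c | 00→c | 01→d | 01→d | 00→c | 10→a | 00→c | 11→b
Decoded message: cccddcacb

cccddcacb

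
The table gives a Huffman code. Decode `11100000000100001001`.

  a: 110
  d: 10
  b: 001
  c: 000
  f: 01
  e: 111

Read left to right; each codeword is recognised as soon as it completes (prefix code):
  111→e | 000→c | 000→c | 001→b | 000→c | 01→f | 001→b
Decoded message: eccbcfb

eccbcfb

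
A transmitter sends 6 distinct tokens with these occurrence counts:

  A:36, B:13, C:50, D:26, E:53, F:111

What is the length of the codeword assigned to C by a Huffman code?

3

Huffman merges, smallest pair first:
merge B(13) and D(26): 39
merge A(36) and 39: 75
merge C(50) and E(53): 103
merge 75 and 103: 178
merge F(111) and 178: 289
C's leaf is at depth 3, giving a 3-bit codeword.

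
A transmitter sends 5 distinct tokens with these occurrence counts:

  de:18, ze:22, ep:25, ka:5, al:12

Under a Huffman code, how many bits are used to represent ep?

Build the tree from the bottom:
combine ka(5), al(12) → 17
combine 17, de(18) → 35
combine ze(22), ep(25) → 47
combine 35, 47 → 82
ep's leaf is at depth 2, giving a 2-bit codeword.

2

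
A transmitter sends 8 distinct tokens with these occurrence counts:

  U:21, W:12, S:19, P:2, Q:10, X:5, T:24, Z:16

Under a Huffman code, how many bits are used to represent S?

Huffman merges, smallest pair first:
P(2) + X(5) → 7
7 + Q(10) → 17
W(12) + Z(16) → 28
17 + S(19) → 36
U(21) + T(24) → 45
28 + 36 → 64
45 + 64 → 109
The subtree containing S is merged 3 times, so code length = 3.

3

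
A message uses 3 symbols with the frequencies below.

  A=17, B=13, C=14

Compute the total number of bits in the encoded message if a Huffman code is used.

Merge the two smallest weights repeatedly:
merge B(13) and C(14): 27
merge A(17) and 27: 44
Total encoded bits = sum of merged weights = 27 + 44 = 71.

71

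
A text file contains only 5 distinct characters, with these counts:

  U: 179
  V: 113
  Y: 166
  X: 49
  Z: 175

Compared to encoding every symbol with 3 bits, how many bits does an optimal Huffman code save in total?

Fixed-length: 3 bits × 682 symbols = 2046 bits.
Huffman merges:
X(49) + V(113) → 162
162 + Y(166) → 328
Z(175) + U(179) → 354
328 + 354 → 682
Huffman total = 162 + 328 + 354 + 682 = 1526 bits.
Saving = 2046 − 1526 = 520 bits.

520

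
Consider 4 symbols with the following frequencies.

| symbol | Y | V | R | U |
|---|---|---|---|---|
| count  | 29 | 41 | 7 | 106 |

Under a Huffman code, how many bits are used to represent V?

2

Repeatedly merge the two smallest:
merge R(7) and Y(29): 36
merge 36 and V(41): 77
merge 77 and U(106): 183
V sits 2 levels below the root, so its codeword is 2 bits.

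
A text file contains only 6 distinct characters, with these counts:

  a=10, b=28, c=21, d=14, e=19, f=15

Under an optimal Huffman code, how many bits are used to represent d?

Repeatedly merge the two smallest:
combine a(10), d(14) → 24
combine f(15), e(19) → 34
combine c(21), 24 → 45
combine b(28), 34 → 62
combine 45, 62 → 107
d sits 3 levels below the root, so its codeword is 3 bits.

3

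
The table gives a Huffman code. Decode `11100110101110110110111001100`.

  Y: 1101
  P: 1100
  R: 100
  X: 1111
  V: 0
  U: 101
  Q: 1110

Read left to right; each codeword is recognised as soon as it completes (prefix code):
  1110→Q | 0→V | 1101→Y | 0→V | 1110→Q | 1101→Y | 101→U | 1100→P | 1100→P
Decoded message: QVYVQYUPP

QVYVQYUPP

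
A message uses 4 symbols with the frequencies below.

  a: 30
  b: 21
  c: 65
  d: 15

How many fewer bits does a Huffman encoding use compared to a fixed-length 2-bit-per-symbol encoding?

29

Fixed-length: 2 bits × 131 symbols = 262 bits.
Huffman merges:
d(15) + b(21) → 36
a(30) + 36 → 66
c(65) + 66 → 131
Huffman total = 36 + 66 + 131 = 233 bits.
Saving = 262 − 233 = 29 bits.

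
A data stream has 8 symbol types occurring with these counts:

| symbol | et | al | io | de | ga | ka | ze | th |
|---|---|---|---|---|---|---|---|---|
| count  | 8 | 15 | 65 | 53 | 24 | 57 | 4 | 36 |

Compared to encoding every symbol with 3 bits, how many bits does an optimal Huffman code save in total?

85

Fixed-length: 3 bits × 262 symbols = 786 bits.
Huffman merges:
merge ze(4) and et(8): 12
merge 12 and al(15): 27
merge ga(24) and 27: 51
merge th(36) and 51: 87
merge de(53) and ka(57): 110
merge io(65) and 87: 152
merge 110 and 152: 262
Huffman total = 12 + 27 + 51 + 87 + 110 + 152 + 262 = 701 bits.
Saving = 786 − 701 = 85 bits.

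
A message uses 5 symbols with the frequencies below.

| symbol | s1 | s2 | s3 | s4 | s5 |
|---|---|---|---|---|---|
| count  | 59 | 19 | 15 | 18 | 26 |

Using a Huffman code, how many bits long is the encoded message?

Build the Huffman tree bottom-up:
combine s3(15), s4(18) → 33
combine s2(19), s5(26) → 45
combine 33, 45 → 78
combine s1(59), 78 → 137
Total encoded bits = sum of merged weights = 33 + 45 + 78 + 137 = 293.

293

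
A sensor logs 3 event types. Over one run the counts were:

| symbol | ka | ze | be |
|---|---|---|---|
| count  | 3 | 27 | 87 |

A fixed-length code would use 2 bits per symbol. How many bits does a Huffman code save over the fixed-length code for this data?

Fixed-length: 2 bits × 117 symbols = 234 bits.
Huffman merges:
merge ka(3) and ze(27): 30
merge 30 and be(87): 117
Huffman total = 30 + 117 = 147 bits.
Saving = 234 − 147 = 87 bits.

87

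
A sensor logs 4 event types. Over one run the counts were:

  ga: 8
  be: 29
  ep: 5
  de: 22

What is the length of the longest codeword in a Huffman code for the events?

3

Merge the two lowest-weight nodes at each step:
ep(5) + ga(8) → 13
13 + de(22) → 35
be(29) + 35 → 64
Maximum depth reached is 3.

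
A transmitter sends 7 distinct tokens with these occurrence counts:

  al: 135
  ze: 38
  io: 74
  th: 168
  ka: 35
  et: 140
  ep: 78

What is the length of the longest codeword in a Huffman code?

4

Merge the two lowest-weight nodes at each step:
ka(35) + ze(38) → 73
73 + io(74) → 147
ep(78) + al(135) → 213
et(140) + 147 → 287
th(168) + 213 → 381
287 + 381 → 668
The rarest symbols sit at the bottom; the longest codeword is 4 bits.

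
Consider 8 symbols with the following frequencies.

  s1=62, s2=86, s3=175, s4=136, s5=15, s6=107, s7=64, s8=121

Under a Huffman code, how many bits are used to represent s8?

3

Build the tree from the bottom:
merge s5(15) and s1(62): 77
merge s7(64) and 77: 141
merge s2(86) and s6(107): 193
merge s8(121) and s4(136): 257
merge 141 and s3(175): 316
merge 193 and 257: 450
merge 316 and 450: 766
s8 sits 3 levels below the root, so its codeword is 3 bits.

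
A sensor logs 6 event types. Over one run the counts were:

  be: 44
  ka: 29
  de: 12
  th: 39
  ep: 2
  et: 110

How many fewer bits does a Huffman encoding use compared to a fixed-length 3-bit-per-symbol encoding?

207

Fixed-length: 3 bits × 236 symbols = 708 bits.
Huffman merges:
combine ep(2), de(12) → 14
combine 14, ka(29) → 43
combine th(39), 43 → 82
combine be(44), 82 → 126
combine et(110), 126 → 236
Huffman total = 14 + 43 + 82 + 126 + 236 = 501 bits.
Saving = 708 − 501 = 207 bits.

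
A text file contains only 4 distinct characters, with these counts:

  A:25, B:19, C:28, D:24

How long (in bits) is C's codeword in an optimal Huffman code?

Huffman merges, smallest pair first:
merge B(19) and D(24): 43
merge A(25) and C(28): 53
merge 43 and 53: 96
The subtree containing C is merged 2 times, so code length = 2.

2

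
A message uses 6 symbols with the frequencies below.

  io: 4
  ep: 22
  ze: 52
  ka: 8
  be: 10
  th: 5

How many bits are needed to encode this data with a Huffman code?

Merge the two smallest weights repeatedly:
merge io(4) and th(5): 9
merge ka(8) and 9: 17
merge be(10) and 17: 27
merge ep(22) and 27: 49
merge 49 and ze(52): 101
The encoded length is the sum of every internal node's weight: 9 + 17 + 27 + 49 + 101 = 203 bits.

203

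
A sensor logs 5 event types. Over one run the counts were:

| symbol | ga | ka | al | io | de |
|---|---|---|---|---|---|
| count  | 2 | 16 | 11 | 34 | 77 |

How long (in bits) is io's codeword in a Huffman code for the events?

Huffman merges, smallest pair first:
merge ga(2) and al(11): 13
merge 13 and ka(16): 29
merge 29 and io(34): 63
merge 63 and de(77): 140
io sits 2 levels below the root, so its codeword is 2 bits.

2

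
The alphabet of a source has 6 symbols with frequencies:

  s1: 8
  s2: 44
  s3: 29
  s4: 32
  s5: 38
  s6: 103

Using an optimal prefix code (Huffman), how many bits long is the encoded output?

Build the Huffman tree bottom-up:
merge s1(8) and s3(29): 37
merge s4(32) and 37: 69
merge s5(38) and s2(44): 82
merge 69 and 82: 151
merge s6(103) and 151: 254
Total encoded bits = sum of merged weights = 37 + 69 + 82 + 151 + 254 = 593.

593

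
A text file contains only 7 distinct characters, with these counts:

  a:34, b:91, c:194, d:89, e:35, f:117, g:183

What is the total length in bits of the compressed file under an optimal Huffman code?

1921

Merge the two smallest weights repeatedly:
combine a(34), e(35) → 69
combine 69, d(89) → 158
combine b(91), f(117) → 208
combine 158, g(183) → 341
combine c(194), 208 → 402
combine 341, 402 → 743
The encoded length is the sum of every internal node's weight: 69 + 158 + 208 + 341 + 402 + 743 = 1921 bits.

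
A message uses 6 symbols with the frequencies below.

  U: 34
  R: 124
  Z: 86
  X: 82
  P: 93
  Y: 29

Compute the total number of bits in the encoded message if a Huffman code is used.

1104

Merge the two smallest weights repeatedly:
Y(29) + U(34) → 63
63 + X(82) → 145
Z(86) + P(93) → 179
R(124) + 145 → 269
179 + 269 → 448
Total encoded bits = sum of merged weights = 63 + 145 + 179 + 269 + 448 = 1104.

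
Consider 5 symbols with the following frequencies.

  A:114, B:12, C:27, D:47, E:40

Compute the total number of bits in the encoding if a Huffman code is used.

Merge the two smallest weights repeatedly:
combine B(12), C(27) → 39
combine 39, E(40) → 79
combine D(47), 79 → 126
combine A(114), 126 → 240
The encoded length is the sum of every internal node's weight: 39 + 79 + 126 + 240 = 484 bits.

484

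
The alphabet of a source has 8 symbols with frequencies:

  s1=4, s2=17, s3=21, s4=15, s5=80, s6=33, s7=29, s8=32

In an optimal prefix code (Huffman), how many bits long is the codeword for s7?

3

Build the tree from the bottom:
combine s1(4), s4(15) → 19
combine s2(17), 19 → 36
combine s3(21), s7(29) → 50
combine s8(32), s6(33) → 65
combine 36, 50 → 86
combine 65, s5(80) → 145
combine 86, 145 → 231
s7 sits 3 levels below the root, so its codeword is 3 bits.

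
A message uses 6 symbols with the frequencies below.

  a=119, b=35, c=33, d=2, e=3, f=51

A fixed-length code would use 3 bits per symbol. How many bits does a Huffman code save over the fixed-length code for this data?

Fixed-length: 3 bits × 243 symbols = 729 bits.
Huffman merges:
d(2) + e(3) → 5
5 + c(33) → 38
b(35) + 38 → 73
f(51) + 73 → 124
a(119) + 124 → 243
Huffman total = 5 + 38 + 73 + 124 + 243 = 483 bits.
Saving = 729 − 483 = 246 bits.

246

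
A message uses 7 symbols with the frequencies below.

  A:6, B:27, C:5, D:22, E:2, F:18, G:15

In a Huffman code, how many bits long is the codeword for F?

Huffman merges, smallest pair first:
E(2) + C(5) → 7
A(6) + 7 → 13
13 + G(15) → 28
F(18) + D(22) → 40
B(27) + 28 → 55
40 + 55 → 95
F's leaf is at depth 2, giving a 2-bit codeword.

2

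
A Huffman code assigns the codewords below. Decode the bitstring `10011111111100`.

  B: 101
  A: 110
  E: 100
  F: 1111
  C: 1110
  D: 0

Read left to right; each codeword is recognised as soon as it completes (prefix code):
  100→E | 1111→F | 1111→F | 100→E
Decoded message: EFFE

EFFE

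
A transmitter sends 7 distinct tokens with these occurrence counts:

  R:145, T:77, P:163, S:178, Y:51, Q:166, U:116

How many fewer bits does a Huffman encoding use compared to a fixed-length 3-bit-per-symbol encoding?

216

Fixed-length: 3 bits × 896 symbols = 2688 bits.
Huffman merges:
merge Y(51) and T(77): 128
merge U(116) and 128: 244
merge R(145) and P(163): 308
merge Q(166) and S(178): 344
merge 244 and 308: 552
merge 344 and 552: 896
Huffman total = 128 + 244 + 308 + 344 + 552 + 896 = 2472 bits.
Saving = 2688 − 2472 = 216 bits.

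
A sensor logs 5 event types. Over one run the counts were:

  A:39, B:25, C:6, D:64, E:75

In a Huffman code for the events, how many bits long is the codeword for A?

3

Huffman merges, smallest pair first:
C(6) + B(25) → 31
31 + A(39) → 70
D(64) + 70 → 134
E(75) + 134 → 209
A's leaf is at depth 3, giving a 3-bit codeword.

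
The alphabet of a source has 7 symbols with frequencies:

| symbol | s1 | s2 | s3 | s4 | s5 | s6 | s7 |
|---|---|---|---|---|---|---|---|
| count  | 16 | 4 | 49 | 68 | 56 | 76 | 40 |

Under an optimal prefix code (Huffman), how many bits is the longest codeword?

Merge the two lowest-weight nodes at each step:
merge s2(4) and s1(16): 20
merge 20 and s7(40): 60
merge s3(49) and s5(56): 105
merge 60 and s4(68): 128
merge s6(76) and 105: 181
merge 128 and 181: 309
The rarest symbols sit at the bottom; the longest codeword is 4 bits.

4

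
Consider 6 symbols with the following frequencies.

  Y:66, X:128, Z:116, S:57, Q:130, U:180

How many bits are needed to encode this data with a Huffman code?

Build the Huffman tree bottom-up:
combine S(57), Y(66) → 123
combine Z(116), 123 → 239
combine X(128), Q(130) → 258
combine U(180), 239 → 419
combine 258, 419 → 677
Each symbol's bit-cost is frequency × depth; summing gives 1716 bits (equivalently 123 + 239 + 258 + 419 + 677).

1716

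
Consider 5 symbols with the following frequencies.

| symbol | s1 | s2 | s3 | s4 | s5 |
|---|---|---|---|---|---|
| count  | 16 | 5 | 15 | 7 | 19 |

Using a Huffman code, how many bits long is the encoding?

Merge the two smallest weights repeatedly:
s2(5) + s4(7) → 12
12 + s3(15) → 27
s1(16) + s5(19) → 35
27 + 35 → 62
Each symbol's bit-cost is frequency × depth; summing gives 136 bits (equivalently 12 + 27 + 35 + 62).

136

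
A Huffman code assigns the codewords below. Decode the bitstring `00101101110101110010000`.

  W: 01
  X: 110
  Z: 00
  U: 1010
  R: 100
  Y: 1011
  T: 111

Read left to right; each codeword is recognised as soon as it completes (prefix code):
  00→Z | 1011→Y | 01→W | 110→X | 1011→Y | 100→R | 100→R | 00→Z
Decoded message: ZYWXYRRZ

ZYWXYRRZ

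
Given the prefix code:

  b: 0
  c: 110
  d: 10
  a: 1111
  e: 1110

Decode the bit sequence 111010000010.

edbbbbd

Read left to right; each codeword is recognised as soon as it completes (prefix code):
  1110→e | 10→d | 0→b | 0→b | 0→b | 0→b | 10→d
Decoded message: edbbbbd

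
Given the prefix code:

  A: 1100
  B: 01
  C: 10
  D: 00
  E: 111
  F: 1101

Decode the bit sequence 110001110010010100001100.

Read left to right; each codeword is recognised as soon as it completes (prefix code):
  1100→A | 01→B | 1100→A | 10→C | 01→B | 01→B | 00→D | 00→D | 1100→A
Decoded message: ABACBBDDA

ABACBBDDA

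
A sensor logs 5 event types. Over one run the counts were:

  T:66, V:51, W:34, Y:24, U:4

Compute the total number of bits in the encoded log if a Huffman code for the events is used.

Build the Huffman tree bottom-up:
merge U(4) and Y(24): 28
merge 28 and W(34): 62
merge V(51) and 62: 113
merge T(66) and 113: 179
The encoded length is the sum of every internal node's weight: 28 + 62 + 113 + 179 = 382 bits.

382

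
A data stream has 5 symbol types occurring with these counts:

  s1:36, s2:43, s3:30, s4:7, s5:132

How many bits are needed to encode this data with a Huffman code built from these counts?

Merge the two smallest weights repeatedly:
merge s4(7) and s3(30): 37
merge s1(36) and 37: 73
merge s2(43) and 73: 116
merge 116 and s5(132): 248
Total encoded bits = sum of merged weights = 37 + 73 + 116 + 248 = 474.

474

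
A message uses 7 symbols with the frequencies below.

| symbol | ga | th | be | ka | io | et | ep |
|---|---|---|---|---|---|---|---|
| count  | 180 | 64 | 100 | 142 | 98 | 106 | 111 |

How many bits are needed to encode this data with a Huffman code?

Build the Huffman tree bottom-up:
merge th(64) and io(98): 162
merge be(100) and et(106): 206
merge ep(111) and ka(142): 253
merge 162 and ga(180): 342
merge 206 and 253: 459
merge 342 and 459: 801
Each symbol's bit-cost is frequency × depth; summing gives 2223 bits (equivalently 162 + 206 + 253 + 342 + 459 + 801).

2223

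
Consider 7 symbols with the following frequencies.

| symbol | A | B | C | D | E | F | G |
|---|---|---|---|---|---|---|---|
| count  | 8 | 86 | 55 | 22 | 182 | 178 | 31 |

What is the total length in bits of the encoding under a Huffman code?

Build the Huffman tree bottom-up:
merge A(8) and D(22): 30
merge 30 and G(31): 61
merge C(55) and 61: 116
merge B(86) and 116: 202
merge F(178) and E(182): 360
merge 202 and 360: 562
The encoded length is the sum of every internal node's weight: 30 + 61 + 116 + 202 + 360 + 562 = 1331 bits.

1331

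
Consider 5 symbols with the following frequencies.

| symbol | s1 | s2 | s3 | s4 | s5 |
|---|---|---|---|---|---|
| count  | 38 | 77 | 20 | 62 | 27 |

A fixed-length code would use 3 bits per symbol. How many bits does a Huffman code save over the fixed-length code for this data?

177

Fixed-length: 3 bits × 224 symbols = 672 bits.
Huffman merges:
merge s3(20) and s5(27): 47
merge s1(38) and 47: 85
merge s4(62) and s2(77): 139
merge 85 and 139: 224
Huffman total = 47 + 85 + 139 + 224 = 495 bits.
Saving = 672 − 495 = 177 bits.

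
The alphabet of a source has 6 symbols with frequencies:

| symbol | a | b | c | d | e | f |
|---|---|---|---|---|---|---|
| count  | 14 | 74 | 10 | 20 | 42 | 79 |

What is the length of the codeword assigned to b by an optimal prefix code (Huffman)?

Huffman merges, smallest pair first:
combine c(10), a(14) → 24
combine d(20), 24 → 44
combine e(42), 44 → 86
combine b(74), f(79) → 153
combine 86, 153 → 239
b sits 2 levels below the root, so its codeword is 2 bits.

2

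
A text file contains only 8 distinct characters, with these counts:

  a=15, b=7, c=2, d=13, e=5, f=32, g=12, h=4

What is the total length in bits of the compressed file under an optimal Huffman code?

240

Merge the two smallest weights repeatedly:
combine c(2), h(4) → 6
combine e(5), 6 → 11
combine b(7), 11 → 18
combine g(12), d(13) → 25
combine a(15), 18 → 33
combine 25, f(32) → 57
combine 33, 57 → 90
The encoded length is the sum of every internal node's weight: 6 + 11 + 18 + 25 + 33 + 57 + 90 = 240 bits.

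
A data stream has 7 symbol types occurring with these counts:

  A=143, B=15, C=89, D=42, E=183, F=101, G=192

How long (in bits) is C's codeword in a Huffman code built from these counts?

Huffman merges, smallest pair first:
B(15) + D(42) → 57
57 + C(89) → 146
F(101) + A(143) → 244
146 + E(183) → 329
G(192) + 244 → 436
329 + 436 → 765
The subtree containing C is merged 3 times, so code length = 3.

3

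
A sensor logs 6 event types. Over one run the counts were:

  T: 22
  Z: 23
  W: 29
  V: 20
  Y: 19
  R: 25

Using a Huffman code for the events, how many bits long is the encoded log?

Build the Huffman tree bottom-up:
combine Y(19), V(20) → 39
combine T(22), Z(23) → 45
combine R(25), W(29) → 54
combine 39, 45 → 84
combine 54, 84 → 138
The encoded length is the sum of every internal node's weight: 39 + 45 + 54 + 84 + 138 = 360 bits.

360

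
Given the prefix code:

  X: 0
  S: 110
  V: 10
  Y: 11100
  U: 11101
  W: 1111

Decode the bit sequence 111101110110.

WXUV

Read left to right; each codeword is recognised as soon as it completes (prefix code):
  1111→W | 0→X | 11101→U | 10→V
Decoded message: WXUV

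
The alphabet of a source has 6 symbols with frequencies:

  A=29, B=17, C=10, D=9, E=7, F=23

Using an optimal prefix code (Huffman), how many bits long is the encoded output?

Greedily combine the two least-frequent nodes:
E(7) + D(9) → 16
C(10) + 16 → 26
B(17) + F(23) → 40
26 + A(29) → 55
40 + 55 → 95
Total encoded bits = sum of merged weights = 16 + 26 + 40 + 55 + 95 = 232.

232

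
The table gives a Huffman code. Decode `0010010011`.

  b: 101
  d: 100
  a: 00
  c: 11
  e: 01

Read left to right; each codeword is recognised as soon as it completes (prefix code):
  00→a | 100→d | 100→d | 11→c
Decoded message: addc

addc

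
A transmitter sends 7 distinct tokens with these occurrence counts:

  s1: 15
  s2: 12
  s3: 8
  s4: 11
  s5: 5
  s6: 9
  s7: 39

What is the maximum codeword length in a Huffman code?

4

Merge the two lowest-weight nodes at each step:
combine s5(5), s3(8) → 13
combine s6(9), s4(11) → 20
combine s2(12), 13 → 25
combine s1(15), 20 → 35
combine 25, 35 → 60
combine s7(39), 60 → 99
Maximum depth reached is 4.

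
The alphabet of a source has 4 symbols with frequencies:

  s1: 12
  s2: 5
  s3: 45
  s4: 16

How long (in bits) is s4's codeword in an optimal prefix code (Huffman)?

Repeatedly merge the two smallest:
merge s2(5) and s1(12): 17
merge s4(16) and 17: 33
merge 33 and s3(45): 78
The subtree containing s4 is merged 2 times, so code length = 2.

2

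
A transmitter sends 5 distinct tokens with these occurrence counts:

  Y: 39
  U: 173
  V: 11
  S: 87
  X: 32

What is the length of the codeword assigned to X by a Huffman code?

4

Repeatedly merge the two smallest:
merge V(11) and X(32): 43
merge Y(39) and 43: 82
merge 82 and S(87): 169
merge 169 and U(173): 342
X's leaf is at depth 4, giving a 4-bit codeword.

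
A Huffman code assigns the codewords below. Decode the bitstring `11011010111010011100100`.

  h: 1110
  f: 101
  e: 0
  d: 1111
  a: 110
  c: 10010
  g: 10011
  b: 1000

aafagce

Read left to right; each codeword is recognised as soon as it completes (prefix code):
  110→a | 110→a | 101→f | 110→a | 10011→g | 10010→c | 0→e
Decoded message: aafagce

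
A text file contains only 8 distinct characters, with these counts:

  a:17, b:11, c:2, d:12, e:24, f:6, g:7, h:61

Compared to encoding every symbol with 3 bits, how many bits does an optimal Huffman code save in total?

Fixed-length: 3 bits × 140 symbols = 420 bits.
Huffman merges:
merge c(2) and f(6): 8
merge g(7) and 8: 15
merge b(11) and d(12): 23
merge 15 and a(17): 32
merge 23 and e(24): 47
merge 32 and 47: 79
merge h(61) and 79: 140
Huffman total = 8 + 15 + 23 + 32 + 47 + 79 + 140 = 344 bits.
Saving = 420 − 344 = 76 bits.

76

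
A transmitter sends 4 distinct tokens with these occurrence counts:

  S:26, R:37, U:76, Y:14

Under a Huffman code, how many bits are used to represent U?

Repeatedly merge the two smallest:
combine Y(14), S(26) → 40
combine R(37), 40 → 77
combine U(76), 77 → 153
U sits one level below the root: a 1-bit codeword.

1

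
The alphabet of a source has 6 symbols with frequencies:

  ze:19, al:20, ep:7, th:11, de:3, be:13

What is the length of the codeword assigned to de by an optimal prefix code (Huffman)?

4

Build the tree from the bottom:
combine de(3), ep(7) → 10
combine 10, th(11) → 21
combine be(13), ze(19) → 32
combine al(20), 21 → 41
combine 32, 41 → 73
The subtree containing de is merged 4 times, so code length = 4.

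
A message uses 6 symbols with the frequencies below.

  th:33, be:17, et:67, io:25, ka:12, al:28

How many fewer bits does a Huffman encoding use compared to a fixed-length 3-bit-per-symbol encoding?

105

Fixed-length: 3 bits × 182 symbols = 546 bits.
Huffman merges:
combine ka(12), be(17) → 29
combine io(25), al(28) → 53
combine 29, th(33) → 62
combine 53, 62 → 115
combine et(67), 115 → 182
Huffman total = 29 + 53 + 62 + 115 + 182 = 441 bits.
Saving = 546 − 441 = 105 bits.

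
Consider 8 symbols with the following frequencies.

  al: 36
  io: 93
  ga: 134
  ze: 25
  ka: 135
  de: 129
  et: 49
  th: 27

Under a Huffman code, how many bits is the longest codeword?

Merge the two lowest-weight nodes at each step:
merge ze(25) and th(27): 52
merge al(36) and et(49): 85
merge 52 and 85: 137
merge io(93) and de(129): 222
merge ga(134) and ka(135): 269
merge 137 and 222: 359
merge 269 and 359: 628
The first pair merged (ze, th) ends up deepest, at depth 4.

4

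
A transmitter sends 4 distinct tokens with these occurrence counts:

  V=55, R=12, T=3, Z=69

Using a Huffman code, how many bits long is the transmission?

Build the Huffman tree bottom-up:
merge T(3) and R(12): 15
merge 15 and V(55): 70
merge Z(69) and 70: 139
Each symbol's bit-cost is frequency × depth; summing gives 224 bits (equivalently 15 + 70 + 139).

224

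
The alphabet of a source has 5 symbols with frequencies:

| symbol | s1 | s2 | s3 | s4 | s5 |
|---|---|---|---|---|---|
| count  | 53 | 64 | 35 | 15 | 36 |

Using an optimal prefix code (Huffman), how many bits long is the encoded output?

456

Build the Huffman tree bottom-up:
merge s4(15) and s3(35): 50
merge s5(36) and 50: 86
merge s1(53) and s2(64): 117
merge 86 and 117: 203
Each symbol's bit-cost is frequency × depth; summing gives 456 bits (equivalently 50 + 86 + 117 + 203).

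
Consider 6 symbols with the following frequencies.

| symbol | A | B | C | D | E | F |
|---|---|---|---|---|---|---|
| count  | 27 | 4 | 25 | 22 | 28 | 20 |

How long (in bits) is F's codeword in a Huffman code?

4

Huffman merges, smallest pair first:
merge B(4) and F(20): 24
merge D(22) and 24: 46
merge C(25) and A(27): 52
merge E(28) and 46: 74
merge 52 and 74: 126
F's leaf is at depth 4, giving a 4-bit codeword.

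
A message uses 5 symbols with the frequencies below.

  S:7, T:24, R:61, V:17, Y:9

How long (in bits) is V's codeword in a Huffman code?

Repeatedly merge the two smallest:
S(7) + Y(9) → 16
16 + V(17) → 33
T(24) + 33 → 57
57 + R(61) → 118
V sits 3 levels below the root, so its codeword is 3 bits.

3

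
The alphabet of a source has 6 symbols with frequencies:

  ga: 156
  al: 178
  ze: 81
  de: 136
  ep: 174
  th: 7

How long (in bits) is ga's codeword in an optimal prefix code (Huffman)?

Build the tree from the bottom:
th(7) + ze(81) → 88
88 + de(136) → 224
ga(156) + ep(174) → 330
al(178) + 224 → 402
330 + 402 → 732
The subtree containing ga is merged 2 times, so code length = 2.

2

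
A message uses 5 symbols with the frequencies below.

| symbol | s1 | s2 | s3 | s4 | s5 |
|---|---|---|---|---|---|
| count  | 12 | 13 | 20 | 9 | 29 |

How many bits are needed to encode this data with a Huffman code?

Merge the two smallest weights repeatedly:
combine s4(9), s1(12) → 21
combine s2(13), s3(20) → 33
combine 21, s5(29) → 50
combine 33, 50 → 83
Total encoded bits = sum of merged weights = 21 + 33 + 50 + 83 = 187.

187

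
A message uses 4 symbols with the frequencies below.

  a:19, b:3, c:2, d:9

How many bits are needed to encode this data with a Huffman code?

Merge the two smallest weights repeatedly:
c(2) + b(3) → 5
5 + d(9) → 14
14 + a(19) → 33
Each symbol's bit-cost is frequency × depth; summing gives 52 bits (equivalently 5 + 14 + 33).

52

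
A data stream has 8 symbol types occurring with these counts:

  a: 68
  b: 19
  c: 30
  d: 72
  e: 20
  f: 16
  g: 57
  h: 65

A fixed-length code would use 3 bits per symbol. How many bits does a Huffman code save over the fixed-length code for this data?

Fixed-length: 3 bits × 347 symbols = 1041 bits.
Huffman merges:
combine f(16), b(19) → 35
combine e(20), c(30) → 50
combine 35, 50 → 85
combine g(57), h(65) → 122
combine a(68), d(72) → 140
combine 85, 122 → 207
combine 140, 207 → 347
Huffman total = 35 + 50 + 85 + 122 + 140 + 207 + 347 = 986 bits.
Saving = 1041 − 986 = 55 bits.

55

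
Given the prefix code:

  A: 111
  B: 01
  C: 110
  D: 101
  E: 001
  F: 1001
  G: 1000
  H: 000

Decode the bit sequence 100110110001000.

Read left to right; each codeword is recognised as soon as it completes (prefix code):
  1001→F | 101→D | 1000→G | 1000→G
Decoded message: FDGG

FDGG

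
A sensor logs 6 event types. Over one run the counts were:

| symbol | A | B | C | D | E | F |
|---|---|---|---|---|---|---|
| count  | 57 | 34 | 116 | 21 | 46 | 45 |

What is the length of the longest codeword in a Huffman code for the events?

Merge the two lowest-weight nodes at each step:
combine D(21), B(34) → 55
combine F(45), E(46) → 91
combine 55, A(57) → 112
combine 91, 112 → 203
combine C(116), 203 → 319
Maximum depth reached is 4.

4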